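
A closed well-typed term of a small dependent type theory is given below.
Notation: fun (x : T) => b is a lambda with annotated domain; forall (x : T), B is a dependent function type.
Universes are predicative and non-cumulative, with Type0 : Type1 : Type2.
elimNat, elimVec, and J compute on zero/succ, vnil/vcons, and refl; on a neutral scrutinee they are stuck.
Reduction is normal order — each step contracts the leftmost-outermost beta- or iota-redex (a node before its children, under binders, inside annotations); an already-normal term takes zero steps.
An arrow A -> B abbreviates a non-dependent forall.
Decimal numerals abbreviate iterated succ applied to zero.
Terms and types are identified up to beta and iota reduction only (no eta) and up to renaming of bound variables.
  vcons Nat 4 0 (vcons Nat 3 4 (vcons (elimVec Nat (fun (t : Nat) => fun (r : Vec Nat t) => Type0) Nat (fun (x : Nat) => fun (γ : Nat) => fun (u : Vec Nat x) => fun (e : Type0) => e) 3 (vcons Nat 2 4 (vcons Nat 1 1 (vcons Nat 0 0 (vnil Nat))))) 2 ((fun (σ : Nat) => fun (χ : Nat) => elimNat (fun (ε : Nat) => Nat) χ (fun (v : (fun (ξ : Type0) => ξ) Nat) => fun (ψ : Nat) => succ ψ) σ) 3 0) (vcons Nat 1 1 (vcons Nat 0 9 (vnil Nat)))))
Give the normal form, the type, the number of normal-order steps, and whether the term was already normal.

resulting normal form:
  vcons Nat 4 0 (vcons Nat 3 4 (vcons Nat 2 3 (vcons Nat 1 1 (vcons Nat 0 9 (vnil Nat)))))
inferred type:
  Vec Nat 5
reduction steps (normal order): 28
term was already normal: no
first redex: an elimVec iota-redex


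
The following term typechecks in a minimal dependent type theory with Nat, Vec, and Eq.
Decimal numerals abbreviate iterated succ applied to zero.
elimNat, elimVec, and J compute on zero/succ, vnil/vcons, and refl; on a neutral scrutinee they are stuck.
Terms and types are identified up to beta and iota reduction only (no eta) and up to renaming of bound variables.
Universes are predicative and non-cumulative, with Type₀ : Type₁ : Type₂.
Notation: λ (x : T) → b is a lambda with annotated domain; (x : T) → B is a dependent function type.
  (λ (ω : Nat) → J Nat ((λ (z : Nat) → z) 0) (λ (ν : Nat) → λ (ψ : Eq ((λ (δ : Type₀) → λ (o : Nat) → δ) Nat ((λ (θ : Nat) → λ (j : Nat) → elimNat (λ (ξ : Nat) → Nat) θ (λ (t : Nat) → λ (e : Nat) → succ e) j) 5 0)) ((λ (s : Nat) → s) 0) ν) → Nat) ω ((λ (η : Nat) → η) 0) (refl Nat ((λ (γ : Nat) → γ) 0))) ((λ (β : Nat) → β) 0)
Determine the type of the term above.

inferred type:
  Nat


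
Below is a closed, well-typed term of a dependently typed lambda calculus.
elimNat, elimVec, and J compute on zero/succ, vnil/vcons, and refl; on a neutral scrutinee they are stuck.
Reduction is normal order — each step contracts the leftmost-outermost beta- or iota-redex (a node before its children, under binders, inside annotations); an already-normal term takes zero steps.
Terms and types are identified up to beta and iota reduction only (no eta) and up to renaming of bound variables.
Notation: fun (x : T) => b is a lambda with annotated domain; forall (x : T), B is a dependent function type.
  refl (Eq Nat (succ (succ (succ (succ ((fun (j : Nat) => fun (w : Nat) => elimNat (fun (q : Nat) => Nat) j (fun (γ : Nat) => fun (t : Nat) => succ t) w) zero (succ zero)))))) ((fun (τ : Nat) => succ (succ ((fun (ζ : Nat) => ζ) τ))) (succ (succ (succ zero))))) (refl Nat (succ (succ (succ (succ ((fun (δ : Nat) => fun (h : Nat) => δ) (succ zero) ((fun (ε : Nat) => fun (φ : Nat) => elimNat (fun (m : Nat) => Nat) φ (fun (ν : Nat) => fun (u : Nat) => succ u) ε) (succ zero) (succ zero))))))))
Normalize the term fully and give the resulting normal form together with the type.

resulting normal form:
  refl (Eq Nat (succ (succ (succ (succ (succ zero))))) (succ (succ (succ (succ (succ zero)))))) (refl Nat (succ (succ (succ (succ (succ zero))))))
inferred type:
  Eq (Eq Nat (succ (succ (succ (succ (succ zero))))) (succ (succ (succ (succ (succ zero)))))) (refl Nat (succ (succ (succ (succ (succ zero)))))) (refl Nat (succ (succ (succ (succ (succ zero))))))
observation: the leftmost-outermost redex is a beta-redex, and normalization takes 10 steps.


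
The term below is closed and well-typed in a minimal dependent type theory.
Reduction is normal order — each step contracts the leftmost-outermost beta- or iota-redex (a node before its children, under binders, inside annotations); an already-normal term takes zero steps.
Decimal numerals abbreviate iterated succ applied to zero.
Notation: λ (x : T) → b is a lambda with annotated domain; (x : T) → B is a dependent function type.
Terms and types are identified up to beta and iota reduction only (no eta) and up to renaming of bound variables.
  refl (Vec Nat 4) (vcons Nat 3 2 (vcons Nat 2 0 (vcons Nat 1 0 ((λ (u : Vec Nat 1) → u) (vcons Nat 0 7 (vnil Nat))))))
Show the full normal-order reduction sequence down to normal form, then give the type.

normal-order reduction:
  refl (Vec Nat 4) (vcons Nat 3 2 (vcons Nat 2 0 (vcons Nat 1 0 ((λ (u : Vec Nat 1) → u) (vcons Nat 0 7 (vnil Nat))))))
  ~> refl (Vec Nat 4) (vcons Nat 3 2 (vcons Nat 2 0 (vcons Nat 1 0 (vcons Nat 0 7 (vnil Nat)))))
inferred type:
  Eq (Vec Nat 4) (vcons Nat 3 2 (vcons Nat 2 0 (vcons Nat 1 0 (vcons Nat 0 7 (vnil Nat))))) (vcons Nat 3 2 (vcons Nat 2 0 (vcons Nat 1 0 (vcons Nat 0 7 (vnil Nat)))))


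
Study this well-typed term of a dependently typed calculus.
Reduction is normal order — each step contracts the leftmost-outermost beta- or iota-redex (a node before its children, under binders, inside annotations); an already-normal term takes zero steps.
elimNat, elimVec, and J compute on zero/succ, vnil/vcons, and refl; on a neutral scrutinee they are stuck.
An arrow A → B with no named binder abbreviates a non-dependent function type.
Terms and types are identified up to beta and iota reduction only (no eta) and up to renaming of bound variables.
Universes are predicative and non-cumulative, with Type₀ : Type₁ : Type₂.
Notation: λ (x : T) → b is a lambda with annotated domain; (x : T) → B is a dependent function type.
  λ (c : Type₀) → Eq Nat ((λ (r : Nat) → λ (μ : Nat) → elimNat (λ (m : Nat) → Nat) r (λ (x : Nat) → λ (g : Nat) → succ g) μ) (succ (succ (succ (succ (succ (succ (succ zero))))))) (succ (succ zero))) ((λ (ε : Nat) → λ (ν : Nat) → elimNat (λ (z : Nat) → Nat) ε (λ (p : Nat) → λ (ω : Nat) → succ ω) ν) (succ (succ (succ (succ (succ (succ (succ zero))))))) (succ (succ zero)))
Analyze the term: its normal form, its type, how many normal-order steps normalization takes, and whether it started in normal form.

resulting normal form:
  λ (c : Type₀) → Eq Nat (succ (succ (succ (succ (succ (succ (succ (succ (succ zero))))))))) (succ (succ (succ (succ (succ (succ (succ (succ (succ zero)))))))))
inferred type:
  Type₀ → Type₀
normal-order step count: 18
started in normal form: no
first contracted redex: a beta-redex


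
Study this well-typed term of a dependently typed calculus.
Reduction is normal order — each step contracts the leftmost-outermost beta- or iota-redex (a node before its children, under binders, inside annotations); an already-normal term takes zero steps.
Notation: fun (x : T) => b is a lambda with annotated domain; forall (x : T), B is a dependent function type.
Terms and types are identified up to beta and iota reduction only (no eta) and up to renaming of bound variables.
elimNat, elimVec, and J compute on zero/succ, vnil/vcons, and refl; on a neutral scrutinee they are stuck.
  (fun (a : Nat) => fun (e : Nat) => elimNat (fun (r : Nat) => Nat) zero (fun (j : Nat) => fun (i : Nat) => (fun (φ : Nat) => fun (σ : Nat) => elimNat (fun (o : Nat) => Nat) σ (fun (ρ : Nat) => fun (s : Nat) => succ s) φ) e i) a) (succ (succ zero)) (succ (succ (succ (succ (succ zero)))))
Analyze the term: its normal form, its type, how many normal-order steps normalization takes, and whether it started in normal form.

reduced normal form:
  succ (succ (succ (succ (succ (succ (succ (succ (succ (succ zero)))))))))
type:
  Nat
steps to reach normal form (normal order): 45
started in normal form: no
first redex: a beta-redex


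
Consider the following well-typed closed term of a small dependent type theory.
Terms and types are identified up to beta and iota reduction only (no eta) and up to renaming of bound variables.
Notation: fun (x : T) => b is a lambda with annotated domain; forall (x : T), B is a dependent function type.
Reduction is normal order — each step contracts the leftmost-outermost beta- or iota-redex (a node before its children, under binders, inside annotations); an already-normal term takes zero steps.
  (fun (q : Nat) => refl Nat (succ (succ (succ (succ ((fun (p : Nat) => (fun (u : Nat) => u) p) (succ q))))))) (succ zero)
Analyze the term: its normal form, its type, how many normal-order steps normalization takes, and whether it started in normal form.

reduced normal form:
  refl Nat (succ (succ (succ (succ (succ (succ zero))))))
inferred type:
  Eq Nat (succ (succ (succ (succ (succ (succ zero)))))) (succ (succ (succ (succ (succ (succ zero))))))
steps to reach normal form (normal order): 3
already normal: no
first contracted redex: a beta-redex


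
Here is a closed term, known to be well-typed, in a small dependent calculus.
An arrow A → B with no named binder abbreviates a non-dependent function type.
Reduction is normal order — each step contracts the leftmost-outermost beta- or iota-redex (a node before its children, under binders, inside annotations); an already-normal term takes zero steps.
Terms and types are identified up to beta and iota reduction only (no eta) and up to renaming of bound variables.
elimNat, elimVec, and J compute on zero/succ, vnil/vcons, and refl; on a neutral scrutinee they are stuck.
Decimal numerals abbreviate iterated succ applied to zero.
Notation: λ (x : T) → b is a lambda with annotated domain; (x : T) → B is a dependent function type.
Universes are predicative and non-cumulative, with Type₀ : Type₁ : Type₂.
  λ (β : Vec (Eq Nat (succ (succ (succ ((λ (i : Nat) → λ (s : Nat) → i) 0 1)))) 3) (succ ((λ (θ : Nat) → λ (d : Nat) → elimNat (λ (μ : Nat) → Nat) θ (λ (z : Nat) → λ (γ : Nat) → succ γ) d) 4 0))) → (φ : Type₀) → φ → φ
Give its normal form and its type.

reduced normal form:
  λ (β : Vec (Eq Nat 3 3) 5) → (i : Type₀) → i → i
type:
  Vec (Eq Nat 3 3) 5 → Type₁
observation: the first redex contracted is a beta-redex; the normal form is reached in 5 normal-order steps.


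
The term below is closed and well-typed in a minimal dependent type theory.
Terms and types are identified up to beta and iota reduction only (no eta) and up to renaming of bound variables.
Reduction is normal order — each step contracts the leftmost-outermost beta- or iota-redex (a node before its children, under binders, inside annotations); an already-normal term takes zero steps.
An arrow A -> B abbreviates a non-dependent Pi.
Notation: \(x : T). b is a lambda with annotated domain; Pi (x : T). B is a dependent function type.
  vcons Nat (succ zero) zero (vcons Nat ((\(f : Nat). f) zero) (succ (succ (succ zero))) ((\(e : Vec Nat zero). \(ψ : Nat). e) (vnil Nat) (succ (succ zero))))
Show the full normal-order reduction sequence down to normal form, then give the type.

reduction (normal order):
  vcons Nat (succ zero) zero (vcons Nat ((\(f : Nat). f) zero) (succ (succ (succ zero))) ((\(e : Vec Nat zero). \(ψ : Nat). e) (vnil Nat) (succ (succ zero))))
  ~> vcons Nat (succ zero) zero (vcons Nat zero (succ (succ (succ zero))) ((\(f : Vec Nat zero). \(e : Nat). f) (vnil Nat) (succ (succ zero))))
  ~> vcons Nat (succ zero) zero (vcons Nat zero (succ (succ (succ zero))) ((\(f : Nat). vnil Nat) (succ (succ zero))))
  ~> vcons Nat (succ zero) zero (vcons Nat zero (succ (succ (succ zero))) (vnil Nat))
the term's type:
  Vec Nat (succ (succ zero))


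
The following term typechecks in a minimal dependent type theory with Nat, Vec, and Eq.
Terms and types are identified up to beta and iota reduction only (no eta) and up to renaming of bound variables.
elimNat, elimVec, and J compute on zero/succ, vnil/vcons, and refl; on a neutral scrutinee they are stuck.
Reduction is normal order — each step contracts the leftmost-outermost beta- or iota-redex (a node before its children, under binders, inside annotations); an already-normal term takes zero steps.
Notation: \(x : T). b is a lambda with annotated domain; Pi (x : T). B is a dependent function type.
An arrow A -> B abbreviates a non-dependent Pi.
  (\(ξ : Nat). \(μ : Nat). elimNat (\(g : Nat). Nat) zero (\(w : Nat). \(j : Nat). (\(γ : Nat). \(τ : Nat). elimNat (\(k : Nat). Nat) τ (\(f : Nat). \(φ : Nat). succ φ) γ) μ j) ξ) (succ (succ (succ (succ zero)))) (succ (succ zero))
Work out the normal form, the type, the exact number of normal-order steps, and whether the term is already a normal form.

reduced normal form:
  succ (succ (succ (succ (succ (succ (succ (succ zero)))))))
the term's type:
  Nat
steps to reach normal form (normal order): 51
term was already normal: no
first contracted redex: a beta-redex


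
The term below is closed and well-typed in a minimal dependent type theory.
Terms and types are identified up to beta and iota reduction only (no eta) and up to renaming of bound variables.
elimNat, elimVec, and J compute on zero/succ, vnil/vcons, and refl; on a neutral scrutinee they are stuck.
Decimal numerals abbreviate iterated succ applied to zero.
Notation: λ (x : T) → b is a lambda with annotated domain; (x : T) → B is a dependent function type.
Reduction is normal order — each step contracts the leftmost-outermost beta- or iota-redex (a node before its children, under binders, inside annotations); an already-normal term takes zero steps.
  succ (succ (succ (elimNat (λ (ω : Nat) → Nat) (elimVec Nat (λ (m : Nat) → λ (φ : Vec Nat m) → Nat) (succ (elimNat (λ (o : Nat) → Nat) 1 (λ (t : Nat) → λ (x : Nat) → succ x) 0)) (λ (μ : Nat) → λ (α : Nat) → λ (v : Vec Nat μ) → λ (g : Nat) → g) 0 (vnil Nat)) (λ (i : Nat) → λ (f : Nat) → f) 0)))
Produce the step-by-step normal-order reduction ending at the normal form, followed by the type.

reduction (normal order):
  succ (succ (succ (elimNat (λ (ω : Nat) → Nat) (elimVec Nat (λ (m : Nat) → λ (φ : Vec Nat m) → Nat) (succ (elimNat (λ (o : Nat) → Nat) 1 (λ (t : Nat) → λ (x : Nat) → succ x) 0)) (λ (μ : Nat) → λ (α : Nat) → λ (v : Vec Nat μ) → λ (g : Nat) → g) 0 (vnil Nat)) (λ (i : Nat) → λ (f : Nat) → f) 0)))
  ~> succ (succ (succ (elimVec Nat (λ (ω : Nat) → λ (m : Vec Nat ω) → Nat) (succ (elimNat (λ (φ : Nat) → Nat) 1 (λ (o : Nat) → λ (t : Nat) → succ t) 0)) (λ (x : Nat) → λ (μ : Nat) → λ (α : Vec Nat x) → λ (v : Nat) → v) 0 (vnil Nat))))
  ~> succ (succ (succ (succ (elimNat (λ (ω : Nat) → Nat) 1 (λ (m : Nat) → λ (φ : Nat) → succ φ) 0))))
  ~> 5
type:
  Nat


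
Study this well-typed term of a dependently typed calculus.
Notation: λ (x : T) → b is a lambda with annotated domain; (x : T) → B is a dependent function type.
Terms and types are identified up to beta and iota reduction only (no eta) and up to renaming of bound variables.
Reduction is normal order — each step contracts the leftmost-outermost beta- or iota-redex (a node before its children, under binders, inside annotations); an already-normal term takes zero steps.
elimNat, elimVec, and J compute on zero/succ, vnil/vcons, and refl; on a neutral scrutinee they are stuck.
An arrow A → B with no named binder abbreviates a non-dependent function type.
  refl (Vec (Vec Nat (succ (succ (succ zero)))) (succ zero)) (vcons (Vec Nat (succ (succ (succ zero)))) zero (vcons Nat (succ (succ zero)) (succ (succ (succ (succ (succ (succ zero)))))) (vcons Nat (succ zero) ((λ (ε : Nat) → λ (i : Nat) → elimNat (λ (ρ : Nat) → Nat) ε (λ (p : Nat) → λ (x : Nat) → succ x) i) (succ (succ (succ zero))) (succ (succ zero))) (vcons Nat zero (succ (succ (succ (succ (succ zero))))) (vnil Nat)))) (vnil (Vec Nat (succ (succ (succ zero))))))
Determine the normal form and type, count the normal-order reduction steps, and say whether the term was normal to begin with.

reduced normal form:
  refl (Vec (Vec Nat (succ (succ (succ zero)))) (succ zero)) (vcons (Vec Nat (succ (succ (succ zero)))) zero (vcons Nat (succ (succ zero)) (succ (succ (succ (succ (succ (succ zero)))))) (vcons Nat (succ zero) (succ (succ (succ (succ (succ zero))))) (vcons Nat zero (succ (succ (succ (succ (succ zero))))) (vnil Nat)))) (vnil (Vec Nat (succ (succ (succ zero))))))
inferred type:
  Eq (Vec (Vec Nat (succ (succ (succ zero)))) (succ zero)) (vcons (Vec Nat (succ (succ (succ zero)))) zero (vcons Nat (succ (succ zero)) (succ (succ (succ (succ (succ (succ zero)))))) (vcons Nat (succ zero) (succ (succ (succ (succ (succ zero))))) (vcons Nat zero (succ (succ (succ (succ (succ zero))))) (vnil Nat)))) (vnil (Vec Nat (succ (succ (succ zero)))))) (vcons (Vec Nat (succ (succ (succ zero)))) zero (vcons Nat (succ (succ zero)) (succ (succ (succ (succ (succ (succ zero)))))) (vcons Nat (succ zero) (succ (succ (succ (succ (succ zero))))) (vcons Nat zero (succ (succ (succ (succ (succ zero))))) (vnil Nat)))) (vnil (Vec Nat (succ (succ (succ zero))))))
reduction steps (normal order): 9
already normal: no
first contracted redex: a beta-redex


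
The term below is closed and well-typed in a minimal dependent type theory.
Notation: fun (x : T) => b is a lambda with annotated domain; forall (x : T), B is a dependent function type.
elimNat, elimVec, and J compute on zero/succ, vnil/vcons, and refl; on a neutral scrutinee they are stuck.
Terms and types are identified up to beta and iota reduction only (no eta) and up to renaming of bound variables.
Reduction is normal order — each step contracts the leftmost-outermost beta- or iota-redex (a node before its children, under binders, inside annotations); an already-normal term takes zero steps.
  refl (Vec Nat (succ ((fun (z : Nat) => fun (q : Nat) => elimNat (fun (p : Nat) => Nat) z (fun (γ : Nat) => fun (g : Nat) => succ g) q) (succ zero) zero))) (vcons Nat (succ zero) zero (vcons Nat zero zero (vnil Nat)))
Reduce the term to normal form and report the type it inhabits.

normal form:
  refl (Vec Nat (succ (succ zero))) (vcons Nat (succ zero) zero (vcons Nat zero zero (vnil Nat)))
the term's type:
  Eq (Vec Nat (succ (succ zero))) (vcons Nat (succ zero) zero (vcons Nat zero zero (vnil Nat))) (vcons Nat (succ zero) zero (vcons Nat zero zero (vnil Nat)))
observation: 3 normal-order steps separate the term from its normal form.


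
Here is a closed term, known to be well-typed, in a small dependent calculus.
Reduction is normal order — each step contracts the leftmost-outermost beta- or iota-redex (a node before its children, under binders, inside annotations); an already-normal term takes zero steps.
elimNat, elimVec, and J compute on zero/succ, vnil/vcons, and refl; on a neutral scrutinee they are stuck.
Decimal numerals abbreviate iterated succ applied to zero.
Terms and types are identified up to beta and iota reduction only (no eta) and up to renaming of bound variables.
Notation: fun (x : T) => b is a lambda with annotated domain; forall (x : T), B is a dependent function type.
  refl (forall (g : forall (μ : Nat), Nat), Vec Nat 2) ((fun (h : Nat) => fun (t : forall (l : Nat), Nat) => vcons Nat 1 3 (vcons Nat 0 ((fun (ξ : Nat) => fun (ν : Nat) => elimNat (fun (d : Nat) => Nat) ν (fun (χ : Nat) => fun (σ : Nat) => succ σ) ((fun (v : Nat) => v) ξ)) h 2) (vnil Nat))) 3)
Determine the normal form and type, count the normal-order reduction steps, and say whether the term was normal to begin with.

normal form:
  refl (forall (g : forall (μ : Nat), Nat), Vec Nat 2) (fun (h : forall (t : Nat), Nat) => vcons Nat 1 3 (vcons Nat 0 5 (vnil Nat)))
inferred type:
  Eq (forall (g : forall (μ : Nat), Nat), Vec Nat 2) (fun (h : forall (t : Nat), Nat) => vcons Nat 1 3 (vcons Nat 0 5 (vnil Nat))) (fun (l : forall (ξ : Nat), Nat) => vcons Nat 1 3 (vcons Nat 0 5 (vnil Nat)))
normal-order step count: 14
already normal: no
first redex: a beta-redex


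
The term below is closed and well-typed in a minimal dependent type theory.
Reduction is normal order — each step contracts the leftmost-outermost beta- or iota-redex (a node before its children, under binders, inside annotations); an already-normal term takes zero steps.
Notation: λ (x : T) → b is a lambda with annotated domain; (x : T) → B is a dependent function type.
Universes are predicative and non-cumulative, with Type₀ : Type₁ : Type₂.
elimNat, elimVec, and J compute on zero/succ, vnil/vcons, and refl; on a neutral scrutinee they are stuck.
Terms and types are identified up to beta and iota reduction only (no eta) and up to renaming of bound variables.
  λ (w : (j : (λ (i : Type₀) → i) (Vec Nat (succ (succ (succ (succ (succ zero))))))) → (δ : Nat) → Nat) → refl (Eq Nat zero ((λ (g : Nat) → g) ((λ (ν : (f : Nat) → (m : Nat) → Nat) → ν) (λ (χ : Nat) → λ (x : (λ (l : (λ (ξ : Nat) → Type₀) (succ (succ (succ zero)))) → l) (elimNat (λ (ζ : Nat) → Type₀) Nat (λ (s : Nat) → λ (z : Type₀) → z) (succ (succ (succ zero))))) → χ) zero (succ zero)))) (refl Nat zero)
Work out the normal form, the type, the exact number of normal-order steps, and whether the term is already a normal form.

resulting normal form:
  λ (w : (j : Vec Nat (succ (succ (succ (succ (succ zero)))))) → (i : Nat) → Nat) → refl (Eq Nat zero zero) (refl Nat zero)
inferred type:
  (w : (j : Vec Nat (succ (succ (succ (succ (succ zero)))))) → (i : Nat) → Nat) → Eq (Eq Nat zero zero) (refl Nat zero) (refl Nat zero)
reduction steps (normal order): 5
term was already normal: no
first contracted redex: a beta-redex


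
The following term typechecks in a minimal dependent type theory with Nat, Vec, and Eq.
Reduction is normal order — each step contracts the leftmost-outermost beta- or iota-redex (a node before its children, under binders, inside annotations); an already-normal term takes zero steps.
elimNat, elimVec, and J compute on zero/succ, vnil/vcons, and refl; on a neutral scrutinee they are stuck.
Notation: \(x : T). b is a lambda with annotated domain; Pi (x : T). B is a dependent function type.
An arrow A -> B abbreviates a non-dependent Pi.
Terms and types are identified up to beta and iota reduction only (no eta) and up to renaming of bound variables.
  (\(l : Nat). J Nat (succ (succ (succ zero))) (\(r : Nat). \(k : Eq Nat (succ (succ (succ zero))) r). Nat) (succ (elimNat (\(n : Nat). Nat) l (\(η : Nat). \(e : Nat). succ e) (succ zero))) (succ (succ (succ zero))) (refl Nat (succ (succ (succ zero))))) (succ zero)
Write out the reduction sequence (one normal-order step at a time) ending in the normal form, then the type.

normal-order reduction sequence:
  (\(l : Nat). J Nat (succ (succ (succ zero))) (\(r : Nat). \(k : Eq Nat (succ (succ (succ zero))) r). Nat) (succ (elimNat (\(n : Nat). Nat) l (\(η : Nat). \(e : Nat). succ e) (succ zero))) (succ (succ (succ zero))) (refl Nat (succ (succ (succ zero))))) (succ zero)
  ~> J Nat (succ (succ (succ zero))) (\(l : Nat). \(r : Eq Nat (succ (succ (succ zero))) l). Nat) (succ (elimNat (\(k : Nat). Nat) (succ zero) (\(n : Nat). \(η : Nat). succ η) (succ zero))) (succ (succ (succ zero))) (refl Nat (succ (succ (succ zero))))
  ~> succ (elimNat (\(l : Nat). Nat) (succ zero) (\(r : Nat). \(k : Nat). succ k) (succ zero))
  ~> succ ((\(l : Nat). \(r : Nat). succ r) zero (elimNat (\(k : Nat). Nat) (succ zero) (\(n : Nat). \(η : Nat). succ η) zero))
  ~> succ ((\(l : Nat). succ l) (elimNat (\(r : Nat). Nat) (succ zero) (\(k : Nat). \(n : Nat). succ n) zero))
  ~> succ (succ (elimNat (\(l : Nat). Nat) (succ zero) (\(r : Nat). \(k : Nat). succ k) zero))
  ~> succ (succ (succ zero))
type:
  Nat


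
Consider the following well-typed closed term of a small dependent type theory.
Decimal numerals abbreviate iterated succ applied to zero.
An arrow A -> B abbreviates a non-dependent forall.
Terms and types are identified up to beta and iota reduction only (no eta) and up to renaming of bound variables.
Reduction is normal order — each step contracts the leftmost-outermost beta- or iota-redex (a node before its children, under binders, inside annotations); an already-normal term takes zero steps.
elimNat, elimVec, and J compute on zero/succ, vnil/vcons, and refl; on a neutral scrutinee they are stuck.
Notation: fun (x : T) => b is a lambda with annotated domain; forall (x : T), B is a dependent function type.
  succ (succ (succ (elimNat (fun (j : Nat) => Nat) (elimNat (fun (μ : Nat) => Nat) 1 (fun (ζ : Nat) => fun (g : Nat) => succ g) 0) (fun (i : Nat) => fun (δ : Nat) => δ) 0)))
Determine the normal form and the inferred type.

reduced normal form:
  4
type:
  Nat


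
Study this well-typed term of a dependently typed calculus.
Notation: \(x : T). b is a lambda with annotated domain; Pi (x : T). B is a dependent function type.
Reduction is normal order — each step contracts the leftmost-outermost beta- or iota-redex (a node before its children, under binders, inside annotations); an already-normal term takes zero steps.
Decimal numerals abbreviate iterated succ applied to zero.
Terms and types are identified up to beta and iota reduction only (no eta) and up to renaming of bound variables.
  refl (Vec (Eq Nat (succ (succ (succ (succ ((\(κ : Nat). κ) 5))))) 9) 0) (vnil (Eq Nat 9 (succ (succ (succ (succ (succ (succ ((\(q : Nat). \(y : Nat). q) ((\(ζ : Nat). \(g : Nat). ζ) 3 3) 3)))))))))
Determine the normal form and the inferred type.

resulting normal form:
  refl (Vec (Eq Nat 9 9) 0) (vnil (Eq Nat 9 9))
the term's type:
  Eq (Vec (Eq Nat 9 9) 0) (vnil (Eq Nat 9 9)) (vnil (Eq Nat 9 9))


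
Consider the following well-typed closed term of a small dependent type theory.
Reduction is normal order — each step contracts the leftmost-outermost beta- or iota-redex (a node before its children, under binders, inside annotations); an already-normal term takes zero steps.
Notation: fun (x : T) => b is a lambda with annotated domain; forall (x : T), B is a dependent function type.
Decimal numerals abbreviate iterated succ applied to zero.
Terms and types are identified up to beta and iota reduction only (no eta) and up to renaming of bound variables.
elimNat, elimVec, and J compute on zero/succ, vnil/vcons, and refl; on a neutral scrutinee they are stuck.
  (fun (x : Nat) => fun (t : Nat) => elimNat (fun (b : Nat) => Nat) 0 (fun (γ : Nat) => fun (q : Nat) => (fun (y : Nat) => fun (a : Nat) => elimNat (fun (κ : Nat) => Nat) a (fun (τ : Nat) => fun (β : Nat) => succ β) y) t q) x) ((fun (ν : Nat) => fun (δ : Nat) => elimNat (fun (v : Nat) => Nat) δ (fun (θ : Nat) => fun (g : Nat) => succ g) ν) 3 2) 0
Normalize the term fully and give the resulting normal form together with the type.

resulting normal form:
  0
inferred type:
  Nat


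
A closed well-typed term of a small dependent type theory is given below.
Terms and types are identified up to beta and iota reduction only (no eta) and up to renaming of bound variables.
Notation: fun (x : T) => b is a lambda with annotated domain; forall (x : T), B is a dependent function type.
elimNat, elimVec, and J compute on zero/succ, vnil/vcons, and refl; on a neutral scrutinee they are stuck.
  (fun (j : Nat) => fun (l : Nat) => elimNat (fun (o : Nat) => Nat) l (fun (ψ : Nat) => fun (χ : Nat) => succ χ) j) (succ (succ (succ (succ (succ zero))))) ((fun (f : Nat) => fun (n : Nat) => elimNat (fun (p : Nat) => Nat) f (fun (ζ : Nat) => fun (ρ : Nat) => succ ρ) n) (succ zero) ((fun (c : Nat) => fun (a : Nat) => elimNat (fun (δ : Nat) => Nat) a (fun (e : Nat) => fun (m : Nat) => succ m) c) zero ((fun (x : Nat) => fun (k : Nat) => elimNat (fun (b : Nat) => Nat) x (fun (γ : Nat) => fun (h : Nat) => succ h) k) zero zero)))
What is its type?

the term's type:
  Nat


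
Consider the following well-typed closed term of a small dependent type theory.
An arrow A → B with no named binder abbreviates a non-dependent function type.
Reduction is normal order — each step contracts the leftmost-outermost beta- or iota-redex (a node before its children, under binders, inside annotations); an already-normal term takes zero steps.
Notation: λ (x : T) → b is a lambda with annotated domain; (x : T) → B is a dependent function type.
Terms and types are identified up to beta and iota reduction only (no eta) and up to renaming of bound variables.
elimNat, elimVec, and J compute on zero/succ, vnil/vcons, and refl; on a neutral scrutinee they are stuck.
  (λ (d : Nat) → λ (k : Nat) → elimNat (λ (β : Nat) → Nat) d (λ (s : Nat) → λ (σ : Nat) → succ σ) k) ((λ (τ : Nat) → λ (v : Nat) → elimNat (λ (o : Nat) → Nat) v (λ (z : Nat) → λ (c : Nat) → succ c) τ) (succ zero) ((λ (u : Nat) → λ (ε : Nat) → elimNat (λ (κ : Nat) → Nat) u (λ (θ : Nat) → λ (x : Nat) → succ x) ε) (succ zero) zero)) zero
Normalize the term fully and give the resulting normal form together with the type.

normal form:
  succ (succ zero)
type:
  Nat
observation: 12 normal-order steps separate the term from its normal form.


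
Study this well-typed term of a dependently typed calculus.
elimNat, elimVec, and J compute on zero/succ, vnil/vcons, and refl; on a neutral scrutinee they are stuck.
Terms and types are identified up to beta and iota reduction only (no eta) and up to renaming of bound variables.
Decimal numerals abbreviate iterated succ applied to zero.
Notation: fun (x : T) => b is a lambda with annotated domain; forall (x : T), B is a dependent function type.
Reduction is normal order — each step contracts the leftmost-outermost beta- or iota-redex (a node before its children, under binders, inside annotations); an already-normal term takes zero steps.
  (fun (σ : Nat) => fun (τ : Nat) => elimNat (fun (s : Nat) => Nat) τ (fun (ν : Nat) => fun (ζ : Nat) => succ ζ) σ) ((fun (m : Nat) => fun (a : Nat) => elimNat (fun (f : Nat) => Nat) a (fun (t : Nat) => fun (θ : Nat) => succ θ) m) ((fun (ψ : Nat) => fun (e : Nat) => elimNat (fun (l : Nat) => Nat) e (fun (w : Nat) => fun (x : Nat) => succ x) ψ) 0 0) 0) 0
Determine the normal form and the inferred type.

resulting normal form:
  0
the term's type:
  Nat
observation: the term reaches its normal form after 9 normal-order steps.


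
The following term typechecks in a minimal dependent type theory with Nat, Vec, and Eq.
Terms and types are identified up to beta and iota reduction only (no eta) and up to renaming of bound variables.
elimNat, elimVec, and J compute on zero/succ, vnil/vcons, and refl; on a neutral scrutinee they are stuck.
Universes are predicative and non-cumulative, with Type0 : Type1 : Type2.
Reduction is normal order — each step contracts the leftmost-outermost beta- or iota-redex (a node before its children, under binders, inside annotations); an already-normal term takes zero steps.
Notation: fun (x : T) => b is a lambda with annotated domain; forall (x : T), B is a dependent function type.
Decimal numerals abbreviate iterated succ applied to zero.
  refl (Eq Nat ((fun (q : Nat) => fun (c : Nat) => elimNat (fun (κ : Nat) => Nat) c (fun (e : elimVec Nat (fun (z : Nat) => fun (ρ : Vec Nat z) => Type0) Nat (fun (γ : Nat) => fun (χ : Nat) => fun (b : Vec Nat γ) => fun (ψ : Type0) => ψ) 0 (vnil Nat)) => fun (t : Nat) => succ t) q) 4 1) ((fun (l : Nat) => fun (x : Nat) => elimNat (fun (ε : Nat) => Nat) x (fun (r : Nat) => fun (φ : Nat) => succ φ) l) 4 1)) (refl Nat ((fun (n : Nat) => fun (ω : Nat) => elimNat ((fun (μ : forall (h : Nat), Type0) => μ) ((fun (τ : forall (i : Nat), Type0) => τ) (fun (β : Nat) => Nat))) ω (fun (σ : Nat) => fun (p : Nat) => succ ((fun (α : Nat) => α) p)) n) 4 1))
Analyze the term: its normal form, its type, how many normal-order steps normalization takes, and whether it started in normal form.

normal form:
  refl (Eq Nat 5 5) (refl Nat 5)
inferred type:
  Eq (Eq Nat 5 5) (refl Nat 5) (refl Nat 5)
normal-order step count: 49
started in normal form: no
first contracted redex: a beta-redex


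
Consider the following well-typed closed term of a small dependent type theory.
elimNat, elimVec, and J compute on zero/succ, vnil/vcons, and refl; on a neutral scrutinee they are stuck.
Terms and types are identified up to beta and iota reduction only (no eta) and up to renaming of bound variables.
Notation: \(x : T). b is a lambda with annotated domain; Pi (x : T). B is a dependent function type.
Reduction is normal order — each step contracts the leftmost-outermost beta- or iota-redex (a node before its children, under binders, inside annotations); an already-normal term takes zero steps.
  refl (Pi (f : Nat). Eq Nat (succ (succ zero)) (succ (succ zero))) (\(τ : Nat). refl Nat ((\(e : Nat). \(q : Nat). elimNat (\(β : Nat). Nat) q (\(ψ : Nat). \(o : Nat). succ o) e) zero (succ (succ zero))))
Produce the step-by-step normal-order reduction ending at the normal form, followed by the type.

reduction (normal order):
  refl (Pi (f : Nat). Eq Nat (succ (succ zero)) (succ (succ zero))) (\(τ : Nat). refl Nat ((\(e : Nat). \(q : Nat). elimNat (\(β : Nat). Nat) q (\(ψ : Nat). \(o : Nat). succ o) e) zero (succ (succ zero))))
  ~> refl (Pi (f : Nat). Eq Nat (succ (succ zero)) (succ (succ zero))) (\(τ : Nat). refl Nat ((\(e : Nat). elimNat (\(q : Nat). Nat) e (\(β : Nat). \(ψ : Nat). succ ψ) zero) (succ (succ zero))))
  ~> refl (Pi (f : Nat). Eq Nat (succ (succ zero)) (succ (succ zero))) (\(τ : Nat). refl Nat (elimNat (\(e : Nat). Nat) (succ (succ zero)) (\(q : Nat). \(β : Nat). succ β) zero))
  ~> refl (Pi (f : Nat). Eq Nat (succ (succ zero)) (succ (succ zero))) (\(τ : Nat). refl Nat (succ (succ zero)))
inferred type:
  Eq (Pi (f : Nat). Eq Nat (succ (succ zero)) (succ (succ zero))) (\(τ : Nat). refl Nat (succ (succ zero))) (\(e : Nat). refl Nat (succ (succ zero)))


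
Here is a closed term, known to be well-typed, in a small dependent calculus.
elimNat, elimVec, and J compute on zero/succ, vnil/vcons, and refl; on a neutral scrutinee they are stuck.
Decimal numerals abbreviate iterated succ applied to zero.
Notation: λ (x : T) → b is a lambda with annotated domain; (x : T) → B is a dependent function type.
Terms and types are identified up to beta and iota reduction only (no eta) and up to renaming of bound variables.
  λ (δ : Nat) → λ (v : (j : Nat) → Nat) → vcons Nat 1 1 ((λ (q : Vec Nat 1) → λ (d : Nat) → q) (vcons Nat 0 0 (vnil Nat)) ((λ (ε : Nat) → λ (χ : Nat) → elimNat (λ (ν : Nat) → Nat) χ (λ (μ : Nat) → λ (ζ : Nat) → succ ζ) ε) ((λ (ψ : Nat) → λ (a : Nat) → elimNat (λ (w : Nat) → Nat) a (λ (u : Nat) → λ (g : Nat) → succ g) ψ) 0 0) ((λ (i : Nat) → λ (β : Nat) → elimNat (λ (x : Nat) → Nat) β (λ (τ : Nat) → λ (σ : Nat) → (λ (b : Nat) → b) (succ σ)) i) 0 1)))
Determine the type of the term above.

the term's type:
  (δ : Nat) → (v : (j : Nat) → Nat) → Vec Nat 2


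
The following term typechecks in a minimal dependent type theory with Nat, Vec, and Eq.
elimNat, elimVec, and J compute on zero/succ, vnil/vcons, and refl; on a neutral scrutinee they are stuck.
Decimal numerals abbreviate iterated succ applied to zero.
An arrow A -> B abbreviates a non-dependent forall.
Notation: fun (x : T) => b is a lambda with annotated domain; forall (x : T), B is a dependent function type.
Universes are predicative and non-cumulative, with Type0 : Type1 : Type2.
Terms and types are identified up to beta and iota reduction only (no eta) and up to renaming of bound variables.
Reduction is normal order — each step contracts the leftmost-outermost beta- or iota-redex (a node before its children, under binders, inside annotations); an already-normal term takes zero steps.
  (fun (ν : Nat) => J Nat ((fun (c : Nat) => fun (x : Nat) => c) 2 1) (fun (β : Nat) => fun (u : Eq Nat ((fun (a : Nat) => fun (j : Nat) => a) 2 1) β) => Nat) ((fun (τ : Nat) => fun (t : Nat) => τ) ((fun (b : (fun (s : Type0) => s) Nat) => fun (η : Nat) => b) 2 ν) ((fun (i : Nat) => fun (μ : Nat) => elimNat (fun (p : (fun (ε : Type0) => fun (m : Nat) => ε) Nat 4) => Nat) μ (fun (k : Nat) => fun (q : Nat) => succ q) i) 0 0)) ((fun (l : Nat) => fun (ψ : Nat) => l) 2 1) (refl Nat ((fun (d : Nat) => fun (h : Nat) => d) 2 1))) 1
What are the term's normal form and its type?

resulting normal form:
  2
type:
  Nat
observation: 6 normal-order steps normalize the term, beginning with a beta-redex.


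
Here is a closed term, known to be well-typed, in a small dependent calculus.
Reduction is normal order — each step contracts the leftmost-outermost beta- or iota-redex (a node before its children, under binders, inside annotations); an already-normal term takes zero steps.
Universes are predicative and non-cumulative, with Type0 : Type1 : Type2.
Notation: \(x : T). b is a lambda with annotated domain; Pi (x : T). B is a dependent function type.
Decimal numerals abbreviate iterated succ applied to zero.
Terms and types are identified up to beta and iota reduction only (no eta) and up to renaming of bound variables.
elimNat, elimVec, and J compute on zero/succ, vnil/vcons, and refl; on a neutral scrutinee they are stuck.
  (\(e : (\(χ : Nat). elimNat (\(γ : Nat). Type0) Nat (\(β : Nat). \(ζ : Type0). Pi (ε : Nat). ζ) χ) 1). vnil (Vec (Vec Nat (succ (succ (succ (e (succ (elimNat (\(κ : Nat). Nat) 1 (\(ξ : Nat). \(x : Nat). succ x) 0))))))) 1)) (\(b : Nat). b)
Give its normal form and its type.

normal form:
  vnil (Vec (Vec Nat 5) 1)
inferred type:
  Vec (Vec (Vec Nat 5) 1) 0
observation: contracting a beta-redex first, the term normalizes in 3 steps.


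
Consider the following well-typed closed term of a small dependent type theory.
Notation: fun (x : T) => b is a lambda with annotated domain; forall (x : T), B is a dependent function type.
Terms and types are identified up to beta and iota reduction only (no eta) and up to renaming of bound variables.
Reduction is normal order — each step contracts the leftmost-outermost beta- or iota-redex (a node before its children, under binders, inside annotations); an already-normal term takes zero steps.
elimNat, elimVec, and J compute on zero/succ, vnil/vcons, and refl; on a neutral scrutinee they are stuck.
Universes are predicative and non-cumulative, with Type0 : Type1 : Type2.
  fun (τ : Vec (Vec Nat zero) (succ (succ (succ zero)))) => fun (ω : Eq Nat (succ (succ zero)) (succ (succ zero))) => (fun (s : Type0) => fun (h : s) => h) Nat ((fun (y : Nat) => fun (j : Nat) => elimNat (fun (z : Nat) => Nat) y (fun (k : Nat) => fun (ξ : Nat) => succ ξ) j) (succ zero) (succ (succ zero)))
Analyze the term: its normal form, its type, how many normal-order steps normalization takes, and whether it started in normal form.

reduced normal form:
  fun (τ : Vec (Vec Nat zero) (succ (succ (succ zero)))) => fun (ω : Eq Nat (succ (succ zero)) (succ (succ zero))) => succ (succ (succ zero))
type:
  forall (τ : Vec (Vec Nat zero) (succ (succ (succ zero)))), forall (ω : Eq Nat (succ (succ zero)) (succ (succ zero))), Nat
normal-order step count: 11
term was already normal: no
first contracted redex: a beta-redex


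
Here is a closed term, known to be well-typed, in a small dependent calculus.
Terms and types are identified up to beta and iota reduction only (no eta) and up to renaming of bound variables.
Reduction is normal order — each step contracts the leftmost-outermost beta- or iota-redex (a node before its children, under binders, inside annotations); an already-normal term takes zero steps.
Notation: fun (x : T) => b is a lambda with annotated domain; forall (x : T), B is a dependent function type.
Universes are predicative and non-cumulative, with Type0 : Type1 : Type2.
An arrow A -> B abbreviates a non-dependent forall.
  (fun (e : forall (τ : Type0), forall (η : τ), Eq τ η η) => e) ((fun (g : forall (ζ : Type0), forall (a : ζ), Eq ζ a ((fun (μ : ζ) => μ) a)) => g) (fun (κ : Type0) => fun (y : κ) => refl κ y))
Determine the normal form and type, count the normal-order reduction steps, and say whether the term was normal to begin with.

normal form:
  fun (e : Type0) => fun (τ : e) => refl e τ
inferred type:
  forall (e : Type0), forall (τ : e), Eq e τ τ
reduction steps (normal order): 2
term was already normal: no
first contracted redex: a beta-redex
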